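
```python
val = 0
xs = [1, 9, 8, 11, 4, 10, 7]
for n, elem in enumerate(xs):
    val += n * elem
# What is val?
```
Trace:
  val=0
  val=0, n=0, elem=1
  val=9, n=1, elem=9
  val=25, n=2, elem=8
  val=58, n=3, elem=11
  val=74, n=4, elem=4
  val=124, n=5, elem=10
  val=166, n=6, elem=7

Final answer: 166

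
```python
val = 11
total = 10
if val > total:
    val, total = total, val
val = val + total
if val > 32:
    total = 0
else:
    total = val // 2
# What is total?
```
Trace:
  val=11
  val=11, total=10
  val=10, total=11
  val=21, total=11
  val=21, total=10

Final answer: 10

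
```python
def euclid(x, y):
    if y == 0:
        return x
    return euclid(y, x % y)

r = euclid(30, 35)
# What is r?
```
Call trace:
euclid(x=30, y=35)
  euclid(x=35, y=30)
    euclid(x=30, y=5)
      euclid(x=5, y=0)
      -> return 5
    -> return 5
  -> return 5
-> return 5

Final answer: 5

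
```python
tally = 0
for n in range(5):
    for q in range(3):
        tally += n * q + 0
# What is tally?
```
Trace:
  tally=0
  tally=0, n=0, q=0
  tally=0, n=0, q=1
  tally=0, n=0, q=2
  tally=0, n=1, q=0
  tally=1, n=1, q=1
  tally=3, n=1, q=2
  tally=3, n=2, q=0
  tally=5, n=2, q=1
  tally=9, n=2, q=2
  tally=9, n=3, q=0
  tally=12, n=3, q=1
  tally=18, n=3, q=2
  tally=18, n=4, q=0
  tally=22, n=4, q=1
  tally=30, n=4, q=2

Final answer: 30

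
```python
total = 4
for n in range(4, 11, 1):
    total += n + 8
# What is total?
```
Trace:
  total=4
  total=16, n=4
  total=29, n=5
  total=43, n=6
  total=58, n=7
  total=74, n=8
  total=91, n=9
  total=109, n=10

Final answer: 109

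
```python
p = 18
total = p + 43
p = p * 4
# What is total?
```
Trace:
  p=18
  p=18, total=61
  p=72, total=61

Final answer: 61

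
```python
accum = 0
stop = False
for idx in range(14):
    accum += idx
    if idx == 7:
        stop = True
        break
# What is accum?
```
Trace:
  accum=0
  accum=0, stop=False
  accum=0, stop=False, idx=0
  accum=1, stop=False, idx=1
  accum=3, stop=False, idx=2
  accum=6, stop=False, idx=3
  accum=10, stop=False, idx=4
  accum=15, stop=False, idx=5
  accum=21, stop=False, idx=6
  accum=28, stop=True, idx=7

Final answer: 28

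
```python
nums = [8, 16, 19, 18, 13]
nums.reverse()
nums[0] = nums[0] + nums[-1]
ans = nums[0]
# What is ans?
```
Trace:
  nums=[8, 16, 19, 18, 13]
  nums=[13, 18, 19, 16, 8]
  nums=[21, 18, 19, 16, 8]
  nums=[21, 18, 19, 16, 8], ans=21

Final answer: 21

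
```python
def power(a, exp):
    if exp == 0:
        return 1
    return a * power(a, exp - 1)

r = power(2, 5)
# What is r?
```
Call trace:
power(a=2, exp=5)
  power(a=2, exp=4)
    power(a=2, exp=3)
      power(a=2, exp=2)
        power(a=2, exp=1)
          power(a=2, exp=0)
          -> return 1
        -> return 2
      -> return 4
    -> return 8
  -> return 16
-> return 32

Final answer: 32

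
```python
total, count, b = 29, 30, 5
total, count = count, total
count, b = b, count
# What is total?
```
Trace:
  total=29, count=30, b=5
  total=30, count=29, b=5
  total=30, count=5, b=29

Final answer: 30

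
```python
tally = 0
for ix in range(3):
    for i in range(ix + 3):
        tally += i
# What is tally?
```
Trace:
  tally=0
  tally=0, ix=0, i=0
  tally=1, ix=0, i=1
  tally=3, ix=0, i=2
  tally=3, ix=1, i=0
  tally=4, ix=1, i=1
  tally=6, ix=1, i=2
  tally=9, ix=1, i=3
  tally=9, ix=2, i=0
  tally=10, ix=2, i=1
  tally=12, ix=2, i=2
  tally=15, ix=2, i=3
  tally=19, ix=2, i=4

Final answer: 19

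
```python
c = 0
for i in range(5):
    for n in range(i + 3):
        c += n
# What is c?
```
Trace:
  c=0
  c=0, i=0, n=0
  c=1, i=0, n=1
  c=3, i=0, n=2
  c=3, i=1, n=0
  c=4, i=1, n=1
  c=6, i=1, n=2
  c=9, i=1, n=3
  c=9, i=2, n=0
  c=10, i=2, n=1
  c=12, i=2, n=2
  c=15, i=2, n=3
  c=19, i=2, n=4
  c=19, i=3, n=0
  c=20, i=3, n=1
  c=22, i=3, n=2
  c=25, i=3, n=3
  c=29, i=3, n=4
  c=34, i=3, n=5
  c=34, i=4, n=0
  c=35, i=4, n=1
  c=37, i=4, n=2
  c=40, i=4, n=3
  c=44, i=4, n=4
  c=49, i=4, n=5
  c=55, i=4, n=6

Final answer: 55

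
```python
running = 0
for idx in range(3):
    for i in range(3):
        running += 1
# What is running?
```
Trace:
  running=0
  running=1, idx=0, i=0
  running=2, idx=0, i=1
  running=3, idx=0, i=2
  running=4, idx=1, i=0
  running=5, idx=1, i=1
  running=6, idx=1, i=2
  running=7, idx=2, i=0
  running=8, idx=2, i=1
  running=9, idx=2, i=2

Final answer: 9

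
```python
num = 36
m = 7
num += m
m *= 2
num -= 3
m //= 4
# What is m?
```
Trace:
  num=36
  num=36, m=7
  num=43, m=7
  num=43, m=14
  num=40, m=14
  num=40, m=3

Final answer: 3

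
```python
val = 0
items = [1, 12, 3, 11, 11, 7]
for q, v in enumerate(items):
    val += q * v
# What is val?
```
Trace:
  val=0
  val=0, q=0, v=1
  val=12, q=1, v=12
  val=18, q=2, v=3
  val=51, q=3, v=11
  val=95, q=4, v=11
  val=130, q=5, v=7

Final answer: 130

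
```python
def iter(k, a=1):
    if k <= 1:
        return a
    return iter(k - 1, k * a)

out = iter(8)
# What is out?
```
Call trace:
iter(k=8, a=1)
  iter(k=7, a=8)
    iter(k=6, a=56)
      iter(k=5, a=336)
        iter(k=4, a=1680)
          iter(k=3, a=6720)
            iter(k=2, a=20160)
              iter(k=1, a=40320)
              -> return 40320
            -> return 40320
          -> return 40320
        -> return 40320
      -> return 40320
    -> return 40320
  -> return 40320
-> return 40320

Final answer: 40320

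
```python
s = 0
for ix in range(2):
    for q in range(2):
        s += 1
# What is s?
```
Trace:
  s=0
  s=1, ix=0, q=0
  s=2, ix=0, q=1
  s=3, ix=1, q=0
  s=4, ix=1, q=1

Final answer: 4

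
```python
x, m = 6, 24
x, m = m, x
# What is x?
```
Trace:
  x=6, m=24
  x=24, m=6

Final answer: 24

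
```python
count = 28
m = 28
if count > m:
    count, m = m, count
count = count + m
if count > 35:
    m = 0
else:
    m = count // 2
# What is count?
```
Trace:
  count=28
  count=28, m=28
  count=28, m=28
  count=56, m=28
  count=56, m=0

Final answer: 56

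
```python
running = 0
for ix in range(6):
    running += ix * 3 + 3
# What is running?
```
Trace:
  running=0
  running=3, ix=0
  running=9, ix=1
  running=18, ix=2
  running=30, ix=3
  running=45, ix=4
  running=63, ix=5

Final answer: 63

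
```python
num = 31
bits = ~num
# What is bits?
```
Trace:
  num=31
  num=31, bits=-32

Final answer: -32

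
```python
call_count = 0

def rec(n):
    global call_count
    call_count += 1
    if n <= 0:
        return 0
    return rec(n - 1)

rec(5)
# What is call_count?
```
Call trace:
rec(n=5)
  rec(n=4)
    rec(n=3)
      rec(n=2)
        rec(n=1)
          rec(n=0)
          -> return 0
        -> return 0
      -> return 0
    -> return 0
  -> return 0
-> return 0

call_count is incremented once per call. rec is entered once for each n = 5, 4, 3, 2, 1, 0 (the n <= 0 call returns without recursing), i.e. 5 + 1 calls.
call_count = 6

Final answer: 6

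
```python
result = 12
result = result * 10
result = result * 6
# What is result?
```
Trace:
  result=12
  result=120
  result=720

Final answer: 720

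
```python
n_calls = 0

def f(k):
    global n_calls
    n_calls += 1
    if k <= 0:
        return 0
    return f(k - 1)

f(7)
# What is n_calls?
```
Call trace:
f(k=7)
  f(k=6)
    f(k=5)
      f(k=4)
        f(k=3)
          f(k=2)
            f(k=1)
              f(k=0)
              -> return 0
            -> return 0
          -> return 0
        -> return 0
      -> return 0
    -> return 0
  -> return 0
-> return 0

n_calls is incremented once per call. f is entered once for each k = 7, 6, 5, 4, 3, 2, 1, 0 (the k <= 0 call returns without recursing), i.e. 7 + 1 calls.
n_calls = 8

Final answer: 8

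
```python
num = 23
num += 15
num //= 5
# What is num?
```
Trace:
  num=23
  num=38
  num=7

Final answer: 7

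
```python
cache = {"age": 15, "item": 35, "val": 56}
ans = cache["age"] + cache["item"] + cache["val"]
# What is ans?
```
Trace:
  cache={'age': 15, 'item': 35, 'val': 56}
  cache={'age': 15, 'item': 35, 'val': 56}, ans=106

Final answer: 106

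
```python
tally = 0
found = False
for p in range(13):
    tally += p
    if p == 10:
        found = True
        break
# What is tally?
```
Trace:
  tally=0
  tally=0, found=False
  tally=0, found=False, p=0
  tally=1, found=False, p=1
  tally=3, found=False, p=2
  tally=6, found=False, p=3
  tally=10, found=False, p=4
  tally=15, found=False, p=5
  tally=21, found=False, p=6
  tally=28, found=False, p=7
  tally=36, found=False, p=8
  tally=45, found=False, p=9
  tally=55, found=True, p=10

Final answer: 55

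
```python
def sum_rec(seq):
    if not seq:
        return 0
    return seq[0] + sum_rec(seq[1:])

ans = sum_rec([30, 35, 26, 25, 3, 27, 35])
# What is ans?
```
Call trace:
sum_rec(seq=[30, 35, 26, 25, 3, 27, 35])
  sum_rec(seq=[35, 26, 25, 3, 27, 35])
    sum_rec(seq=[26, 25, 3, 27, 35])
      sum_rec(seq=[25, 3, 27, 35])
        sum_rec(seq=[3, 27, 35])
          sum_rec(seq=[27, 35])
            sum_rec(seq=[35])
              sum_rec(seq=[])
              -> return 0
            -> return 35
          -> return 62
        -> return 65
      -> return 90
    -> return 116
  -> return 151
-> return 181

Final answer: 181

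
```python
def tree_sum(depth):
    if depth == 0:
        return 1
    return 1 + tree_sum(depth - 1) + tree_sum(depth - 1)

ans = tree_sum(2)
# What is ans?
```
Call trace (a repeated sub-call is expanded the first time; later identical calls just restate its return value):
tree_sum(depth=2)
  tree_sum(depth=1)
    tree_sum(depth=0)
    -> return 1
    tree_sum(depth=0)
    -> return 1
  -> return 3
  tree_sum(depth=1) -> return 3  (same call as traced above)
-> return 7

Final answer: 7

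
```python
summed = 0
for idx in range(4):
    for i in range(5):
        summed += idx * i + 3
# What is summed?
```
Trace:
  summed=0
  summed=3, idx=0, i=0
  summed=6, idx=0, i=1
  summed=9, idx=0, i=2
  summed=12, idx=0, i=3
  summed=15, idx=0, i=4
  summed=18, idx=1, i=0
  summed=22, idx=1, i=1
  summed=27, idx=1, i=2
  summed=33, idx=1, i=3
  summed=40, idx=1, i=4
  summed=43, idx=2, i=0
  summed=48, idx=2, i=1
  summed=55, idx=2, i=2
  summed=64, idx=2, i=3
  summed=75, idx=2, i=4
  summed=78, idx=3, i=0
  summed=84, idx=3, i=1
  summed=93, idx=3, i=2
  summed=105, idx=3, i=3
  summed=120, idx=3, i=4

Final answer: 120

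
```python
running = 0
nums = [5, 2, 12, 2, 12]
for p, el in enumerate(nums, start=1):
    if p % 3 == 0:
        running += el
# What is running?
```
Trace:
  running=0
  running=0, p=1, el=5
  running=0, p=2, el=2
  running=12, p=3, el=12
  running=12, p=4, el=2
  running=12, p=5, el=12

Final answer: 12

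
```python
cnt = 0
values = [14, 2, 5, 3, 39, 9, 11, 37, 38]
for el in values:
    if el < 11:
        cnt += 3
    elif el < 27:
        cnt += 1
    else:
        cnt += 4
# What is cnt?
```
Trace:
  cnt=0
  cnt=1, el=14
  cnt=4, el=2
  cnt=7, el=5
  cnt=10, el=3
  cnt=14, el=39
  cnt=17, el=9
  cnt=18, el=11
  cnt=22, el=37
  cnt=26, el=38

Final answer: 26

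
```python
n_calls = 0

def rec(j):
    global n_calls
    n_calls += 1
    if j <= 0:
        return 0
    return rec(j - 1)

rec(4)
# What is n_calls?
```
Call trace:
rec(j=4)
  rec(j=3)
    rec(j=2)
      rec(j=1)
        rec(j=0)
        -> return 0
      -> return 0
    -> return 0
  -> return 0
-> return 0

n_calls is incremented once per call. rec is entered once for each j = 4, 3, 2, 1, 0 (the j <= 0 call returns without recursing), i.e. 4 + 1 calls.
n_calls = 5

Final answer: 5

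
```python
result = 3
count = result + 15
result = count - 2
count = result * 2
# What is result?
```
Trace:
  result=3
  result=3, count=18
  result=16, count=18
  result=16, count=32

Final answer: 16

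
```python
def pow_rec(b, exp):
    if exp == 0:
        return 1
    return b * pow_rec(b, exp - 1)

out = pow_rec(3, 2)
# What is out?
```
Call trace:
pow_rec(b=3, exp=2)
  pow_rec(b=3, exp=1)
    pow_rec(b=3, exp=0)
    -> return 1
  -> return 3
-> return 9

Final answer: 9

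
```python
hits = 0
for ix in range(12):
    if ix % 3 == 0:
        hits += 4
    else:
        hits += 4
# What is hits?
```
Trace:
  hits=0
  hits=4, ix=0
  hits=8, ix=1
  hits=12, ix=2
  hits=16, ix=3
  hits=20, ix=4
  hits=24, ix=5
  hits=28, ix=6
  hits=32, ix=7
  hits=36, ix=8
  hits=40, ix=9
  hits=44, ix=10
  hits=48, ix=11

Final answer: 48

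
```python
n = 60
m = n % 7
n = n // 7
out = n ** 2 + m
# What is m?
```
Trace:
  n=60
  n=60, m=4
  n=8, m=4
  n=8, m=4, out=68

Final answer: 4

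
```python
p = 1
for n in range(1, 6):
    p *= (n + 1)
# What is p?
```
Trace:
  p=1
  p=2, n=1
  p=6, n=2
  p=24, n=3
  p=120, n=4
  p=720, n=5

Final answer: 720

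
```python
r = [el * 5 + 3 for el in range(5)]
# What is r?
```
Trace:
  el=0
  el=1
  el=2
  el=3
  el=4
  r=[3, 8, 13, 18, 23]

Final answer: [3, 8, 13, 18, 23]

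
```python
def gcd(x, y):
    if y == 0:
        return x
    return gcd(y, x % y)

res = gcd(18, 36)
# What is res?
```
Call trace:
gcd(x=18, y=36)
  gcd(x=36, y=18)
    gcd(x=18, y=0)
    -> return 18
  -> return 18
-> return 18

Final answer: 18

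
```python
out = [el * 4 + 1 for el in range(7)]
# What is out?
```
Trace:
  el=0
  el=1
  el=2
  el=3
  el=4
  el=5
  el=6
  out=[1, 5, 9, 13, 17, 21, 25]

Final answer: [1, 5, 9, 13, 17, 21, 25]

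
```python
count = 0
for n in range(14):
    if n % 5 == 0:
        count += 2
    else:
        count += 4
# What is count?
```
Trace:
  count=0
  count=2, n=0
  count=6, n=1
  count=10, n=2
  count=14, n=3
  count=18, n=4
  count=20, n=5
  count=24, n=6
  count=28, n=7
  count=32, n=8
  count=36, n=9
  count=38, n=10
  count=42, n=11
  count=46, n=12
  count=50, n=13

Final answer: 50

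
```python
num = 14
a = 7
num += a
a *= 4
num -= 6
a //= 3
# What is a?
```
Trace:
  num=14
  num=14, a=7
  num=21, a=7
  num=21, a=28
  num=15, a=28
  num=15, a=9

Final answer: 9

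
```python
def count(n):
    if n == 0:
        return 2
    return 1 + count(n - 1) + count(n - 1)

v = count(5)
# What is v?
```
Call trace (a repeated sub-call is expanded the first time; later identical calls just restate its return value):
count(n=5)
  count(n=4)
    count(n=3)
      count(n=2)
        count(n=1)
          count(n=0)
          -> return 2
          count(n=0)
          -> return 2
        -> return 5
        count(n=1) -> return 5  (same call as traced above)
      -> return 11
      count(n=2) -> return 11  (same call as traced above)
    -> return 23
    count(n=3) -> return 23  (same call as traced above)
  -> return 47
  count(n=4) -> return 47  (same call as traced above)
-> return 95

Final answer: 95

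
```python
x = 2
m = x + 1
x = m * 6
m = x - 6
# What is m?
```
Trace:
  x=2
  x=2, m=3
  x=18, m=3
  x=18, m=12

Final answer: 12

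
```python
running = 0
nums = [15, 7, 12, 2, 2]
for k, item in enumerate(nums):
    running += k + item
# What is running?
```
Trace:
  running=0
  running=15, k=0, item=15
  running=23, k=1, item=7
  running=37, k=2, item=12
  running=42, k=3, item=2
  running=48, k=4, item=2

Final answer: 48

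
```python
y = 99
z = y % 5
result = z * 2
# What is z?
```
Trace:
  y=99
  y=99, z=4
  y=99, z=4, result=8

Final answer: 4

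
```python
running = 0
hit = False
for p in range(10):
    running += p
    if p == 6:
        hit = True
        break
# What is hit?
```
Trace:
  running=0
  running=0, hit=False
  running=0, hit=False, p=0
  running=1, hit=False, p=1
  running=3, hit=False, p=2
  running=6, hit=False, p=3
  running=10, hit=False, p=4
  running=15, hit=False, p=5
  running=21, hit=True, p=6

Final answer: True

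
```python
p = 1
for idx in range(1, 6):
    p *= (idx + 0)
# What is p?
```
Trace:
  p=1
  p=1, idx=1
  p=2, idx=2
  p=6, idx=3
  p=24, idx=4
  p=120, idx=5

Final answer: 120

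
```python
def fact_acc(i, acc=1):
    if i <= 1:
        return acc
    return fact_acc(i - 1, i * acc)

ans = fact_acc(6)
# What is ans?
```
Call trace:
fact_acc(i=6, acc=1)
  fact_acc(i=5, acc=6)
    fact_acc(i=4, acc=30)
      fact_acc(i=3, acc=120)
        fact_acc(i=2, acc=360)
          fact_acc(i=1, acc=720)
          -> return 720
        -> return 720
      -> return 720
    -> return 720
  -> return 720
-> return 720

Final answer: 720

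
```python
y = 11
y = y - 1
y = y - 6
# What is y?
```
Trace:
  y=11
  y=10
  y=4

Final answer: 4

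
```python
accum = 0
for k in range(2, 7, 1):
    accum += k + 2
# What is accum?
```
Trace:
  accum=0
  accum=4, k=2
  accum=9, k=3
  accum=15, k=4
  accum=22, k=5
  accum=30, k=6

Final answer: 30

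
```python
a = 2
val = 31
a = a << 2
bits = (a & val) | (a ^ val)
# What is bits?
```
Trace:
  a=2
  a=2, val=31
  a=8, val=31
  a=8, val=31, bits=31

Final answer: 31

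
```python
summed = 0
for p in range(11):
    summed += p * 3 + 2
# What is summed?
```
Trace:
  summed=0
  summed=2, p=0
  summed=7, p=1
  summed=15, p=2
  summed=26, p=3
  summed=40, p=4
  summed=57, p=5
  summed=77, p=6
  summed=100, p=7
  summed=126, p=8
  summed=155, p=9
  summed=187, p=10

Final answer: 187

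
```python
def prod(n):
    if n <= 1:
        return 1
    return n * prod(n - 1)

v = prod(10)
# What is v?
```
Call trace:
prod(n=10)
  prod(n=9)
    prod(n=8)
      prod(n=7)
        prod(n=6)
          prod(n=5)
            prod(n=4)
              prod(n=3)
                prod(n=2)
                  prod(n=1)
                  -> return 1
                -> return 2
              -> return 6
            -> return 24
          -> return 120
        -> return 720
      -> return 5040
    -> return 40320
  -> return 362880
-> return 3628800

Final answer: 3628800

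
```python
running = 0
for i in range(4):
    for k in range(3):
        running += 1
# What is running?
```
Trace:
  running=0
  running=1, i=0, k=0
  running=2, i=0, k=1
  running=3, i=0, k=2
  running=4, i=1, k=0
  running=5, i=1, k=1
  running=6, i=1, k=2
  running=7, i=2, k=0
  running=8, i=2, k=1
  running=9, i=2, k=2
  running=10, i=3, k=0
  running=11, i=3, k=1
  running=12, i=3, k=2

Final answer: 12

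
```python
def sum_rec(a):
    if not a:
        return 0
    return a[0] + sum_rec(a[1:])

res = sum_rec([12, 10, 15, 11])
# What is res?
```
Call trace:
sum_rec(a=[12, 10, 15, 11])
  sum_rec(a=[10, 15, 11])
    sum_rec(a=[15, 11])
      sum_rec(a=[11])
        sum_rec(a=[])
        -> return 0
      -> return 11
    -> return 26
  -> return 36
-> return 48

Final answer: 48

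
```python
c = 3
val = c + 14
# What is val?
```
Trace:
  c=3
  c=3, val=17

Final answer: 17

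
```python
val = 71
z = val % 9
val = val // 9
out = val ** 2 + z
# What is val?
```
Trace:
  val=71
  val=71, z=8
  val=7, z=8
  val=7, z=8, out=57

Final answer: 7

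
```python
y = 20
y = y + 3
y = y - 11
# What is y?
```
Trace:
  y=20
  y=23
  y=12

Final answer: 12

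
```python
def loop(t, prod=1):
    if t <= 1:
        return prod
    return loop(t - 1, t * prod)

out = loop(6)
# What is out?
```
Call trace:
loop(t=6, prod=1)
  loop(t=5, prod=6)
    loop(t=4, prod=30)
      loop(t=3, prod=120)
        loop(t=2, prod=360)
          loop(t=1, prod=720)
          -> return 720
        -> return 720
      -> return 720
    -> return 720
  -> return 720
-> return 720

Final answer: 720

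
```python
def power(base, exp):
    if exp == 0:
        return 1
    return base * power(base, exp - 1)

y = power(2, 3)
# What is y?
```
Call trace:
power(base=2, exp=3)
  power(base=2, exp=2)
    power(base=2, exp=1)
      power(base=2, exp=0)
      -> return 1
    -> return 2
  -> return 4
-> return 8

Final answer: 8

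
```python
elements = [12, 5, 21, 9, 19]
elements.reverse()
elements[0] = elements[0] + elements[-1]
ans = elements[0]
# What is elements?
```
Trace:
  elements=[12, 5, 21, 9, 19]
  elements=[19, 9, 21, 5, 12]
  elements=[31, 9, 21, 5, 12]
  elements=[31, 9, 21, 5, 12], ans=31

Final answer: [31, 9, 21, 5, 12]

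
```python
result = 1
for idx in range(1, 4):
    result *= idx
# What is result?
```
Trace:
  result=1
  result=1, idx=1
  result=2, idx=2
  result=6, idx=3

Final answer: 6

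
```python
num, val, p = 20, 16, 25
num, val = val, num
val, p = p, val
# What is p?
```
Trace:
  num=20, val=16, p=25
  num=16, val=20, p=25
  num=16, val=25, p=20

Final answer: 20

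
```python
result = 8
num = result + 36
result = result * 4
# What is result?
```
Trace:
  result=8
  result=8, num=44
  result=32, num=44

Final answer: 32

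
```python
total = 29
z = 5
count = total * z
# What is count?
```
Trace:
  total=29
  total=29, z=5
  total=29, z=5, count=145

Final answer: 145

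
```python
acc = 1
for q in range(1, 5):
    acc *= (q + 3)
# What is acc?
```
Trace:
  acc=1
  acc=4, q=1
  acc=20, q=2
  acc=120, q=3
  acc=840, q=4

Final answer: 840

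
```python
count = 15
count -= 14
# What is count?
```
Trace:
  count=15
  count=1

Final answer: 1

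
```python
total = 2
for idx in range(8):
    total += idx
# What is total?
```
Trace:
  total=2
  total=2, idx=0
  total=3, idx=1
  total=5, idx=2
  total=8, idx=3
  total=12, idx=4
  total=17, idx=5
  total=23, idx=6
  total=30, idx=7

Final answer: 30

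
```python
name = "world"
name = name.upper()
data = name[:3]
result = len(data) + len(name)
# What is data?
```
Trace:
  name='world'
  name='WORLD'
  name='WORLD', data='WOR'
  name='WORLD', data='WOR', result=8

Final answer: 'WOR'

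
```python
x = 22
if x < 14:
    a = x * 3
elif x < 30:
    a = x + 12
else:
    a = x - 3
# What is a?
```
Trace:
  x=22
  x=22, a=34

Final answer: 34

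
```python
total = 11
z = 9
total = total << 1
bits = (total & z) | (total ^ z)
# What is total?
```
Trace:
  total=11
  total=11, z=9
  total=22, z=9
  total=22, z=9, bits=31

Final answer: 22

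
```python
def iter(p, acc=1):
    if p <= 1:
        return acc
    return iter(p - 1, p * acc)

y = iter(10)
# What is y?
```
Call trace:
iter(p=10, acc=1)
  iter(p=9, acc=10)
    iter(p=8, acc=90)
      iter(p=7, acc=720)
        iter(p=6, acc=5040)
          iter(p=5, acc=30240)
            iter(p=4, acc=151200)
              iter(p=3, acc=604800)
                iter(p=2, acc=1814400)
                  iter(p=1, acc=3628800)
                  -> return 3628800
                -> return 3628800
              -> return 3628800
            -> return 3628800
          -> return 3628800
        -> return 3628800
      -> return 3628800
    -> return 3628800
  -> return 3628800
-> return 3628800

Final answer: 3628800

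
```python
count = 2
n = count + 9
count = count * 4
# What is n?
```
Trace:
  count=2
  count=2, n=11
  count=8, n=11

Final answer: 11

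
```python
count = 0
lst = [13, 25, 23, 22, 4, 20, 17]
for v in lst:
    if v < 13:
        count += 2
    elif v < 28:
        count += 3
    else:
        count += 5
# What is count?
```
Trace:
  count=0
  count=3, v=13
  count=6, v=25
  count=9, v=23
  count=12, v=22
  count=14, v=4
  count=17, v=20
  count=20, v=17

Final answer: 20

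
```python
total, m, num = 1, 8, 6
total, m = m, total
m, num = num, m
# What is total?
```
Trace:
  total=1, m=8, num=6
  total=8, m=1, num=6
  total=8, m=6, num=1

Final answer: 8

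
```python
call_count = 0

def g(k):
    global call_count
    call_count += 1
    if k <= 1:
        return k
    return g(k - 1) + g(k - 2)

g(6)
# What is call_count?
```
Call trace (a repeated sub-call is expanded the first time; later identical calls just restate its return value):
g(k=6)
  g(k=5)
    g(k=4)
      g(k=3)
        g(k=2)
          g(k=1)
          -> return 1
          g(k=0)
          -> return 0
        -> return 1
        g(k=1)
        -> return 1
      -> return 2
      g(k=2) -> return 1  (same call as traced above)
    -> return 3
    g(k=3) -> return 2  (same call as traced above)
  -> return 5
  g(k=4) -> return 3  (same call as traced above)
-> return 8

call_count is incremented once per call, so count the calls in each subtree. Let C(k) = number of calls made by g(k).
C(0) = C(1) = 1 (base case, no recursion); C(k) = 1 + C(k - 1) + C(k - 2) otherwise.
C(2) = 1 + C(1) + C(0) = 1 + 1 + 1 = 3
C(3) = 1 + C(2) + C(1) = 1 + 3 + 1 = 5
C(4) = 1 + C(3) + C(2) = 1 + 5 + 3 = 9
C(5) = 1 + C(4) + C(3) = 1 + 9 + 5 = 15
C(6) = 1 + C(5) + C(4) = 1 + 15 + 9 = 25
call_count = C(6) = 25

Final answer: 25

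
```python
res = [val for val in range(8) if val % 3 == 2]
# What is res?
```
Trace:
  val=0
  val=1
  val=2
  val=3
  val=4
  val=5
  val=6
  val=7
  res=[2, 5]

Final answer: [2, 5]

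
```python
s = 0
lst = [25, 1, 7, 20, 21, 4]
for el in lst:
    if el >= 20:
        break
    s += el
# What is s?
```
Trace:
  s=0
  s=0, el=25

Final answer: 0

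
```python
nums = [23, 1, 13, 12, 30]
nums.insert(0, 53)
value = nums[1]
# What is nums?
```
Trace:
  nums=[23, 1, 13, 12, 30]
  nums=[53, 23, 1, 13, 12, 30]
  nums=[53, 23, 1, 13, 12, 30], value=23

Final answer: [53, 23, 1, 13, 12, 30]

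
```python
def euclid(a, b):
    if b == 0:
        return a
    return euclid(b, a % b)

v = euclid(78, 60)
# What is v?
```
Call trace:
euclid(a=78, b=60)
  euclid(a=60, b=18)
    euclid(a=18, b=6)
      euclid(a=6, b=0)
      -> return 6
    -> return 6
  -> return 6
-> return 6

Final answer: 6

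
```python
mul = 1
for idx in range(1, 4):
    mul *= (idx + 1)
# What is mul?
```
Trace:
  mul=1
  mul=2, idx=1
  mul=6, idx=2
  mul=24, idx=3

Final answer: 24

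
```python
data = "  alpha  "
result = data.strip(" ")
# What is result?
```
Trace:
  data='  alpha  '
  data='  alpha  ', result='alpha'

Final answer: 'alpha'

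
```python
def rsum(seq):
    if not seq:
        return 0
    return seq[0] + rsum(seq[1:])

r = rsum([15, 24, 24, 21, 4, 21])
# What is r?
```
Call trace:
rsum(seq=[15, 24, 24, 21, 4, 21])
  rsum(seq=[24, 24, 21, 4, 21])
    rsum(seq=[24, 21, 4, 21])
      rsum(seq=[21, 4, 21])
        rsum(seq=[4, 21])
          rsum(seq=[21])
            rsum(seq=[])
            -> return 0
          -> return 21
        -> return 25
      -> return 46
    -> return 70
  -> return 94
-> return 109

Final answer: 109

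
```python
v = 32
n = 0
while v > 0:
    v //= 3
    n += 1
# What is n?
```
Trace:
  v=32
  v=32, n=0
  v=10, n=1
  v=3, n=2
  v=1, n=3
  v=0, n=4

Final answer: 4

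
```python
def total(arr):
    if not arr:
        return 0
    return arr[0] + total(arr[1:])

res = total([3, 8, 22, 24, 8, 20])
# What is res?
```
Call trace:
total(arr=[3, 8, 22, 24, 8, 20])
  total(arr=[8, 22, 24, 8, 20])
    total(arr=[22, 24, 8, 20])
      total(arr=[24, 8, 20])
        total(arr=[8, 20])
          total(arr=[20])
            total(arr=[])
            -> return 0
          -> return 20
        -> return 28
      -> return 52
    -> return 74
  -> return 82
-> return 85

Final answer: 85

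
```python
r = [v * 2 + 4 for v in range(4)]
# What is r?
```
Trace:
  v=0
  v=1
  v=2
  v=3
  r=[4, 6, 8, 10]

Final answer: [4, 6, 8, 10]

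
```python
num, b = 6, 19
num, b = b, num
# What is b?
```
Trace:
  num=6, b=19
  num=19, b=6

Final answer: 6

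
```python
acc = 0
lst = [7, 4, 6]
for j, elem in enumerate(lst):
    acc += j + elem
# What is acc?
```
Trace:
  acc=0
  acc=7, j=0, elem=7
  acc=12, j=1, elem=4
  acc=20, j=2, elem=6

Final answer: 20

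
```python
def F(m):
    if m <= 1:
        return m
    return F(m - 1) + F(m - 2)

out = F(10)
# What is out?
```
Call trace (a repeated sub-call is expanded the first time; later identical calls just restate its return value):
F(m=10)
  F(m=9)
    F(m=8)
      F(m=7)
        F(m=6)
          F(m=5)
            F(m=4)
              F(m=3)
                F(m=2)
                  F(m=1)
                  -> return 1
                  F(m=0)
                  -> return 0
                -> return 1
                F(m=1)
                -> return 1
              -> return 2
              F(m=2) -> return 1  (same call as traced above)
            -> return 3
            F(m=3) -> return 2  (same call as traced above)
          -> return 5
          F(m=4) -> return 3  (same call as traced above)
        -> return 8
        F(m=5) -> return 5  (same call as traced above)
      -> return 13
      F(m=6) -> return 8  (same call as traced above)
    -> return 21
    F(m=7) -> return 13  (same call as traced above)
  -> return 34
  F(m=8) -> return 21  (same call as traced above)
-> return 55

Final answer: 55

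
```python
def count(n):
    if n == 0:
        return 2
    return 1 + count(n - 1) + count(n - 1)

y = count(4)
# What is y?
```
Call trace (a repeated sub-call is expanded the first time; later identical calls just restate its return value):
count(n=4)
  count(n=3)
    count(n=2)
      count(n=1)
        count(n=0)
        -> return 2
        count(n=0)
        -> return 2
      -> return 5
      count(n=1) -> return 5  (same call as traced above)
    -> return 11
    count(n=2) -> return 11  (same call as traced above)
  -> return 23
  count(n=3) -> return 23  (same call as traced above)
-> return 47

Final answer: 47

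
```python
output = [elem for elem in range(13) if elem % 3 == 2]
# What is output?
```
Trace:
  elem=0
  elem=1
  elem=2
  elem=3
  elem=4
  elem=5
  elem=6
  elem=7
  elem=8
  elem=9
  elem=10
  elem=11
  elem=12
  output=[2, 5, 8, 11]

Final answer: [2, 5, 8, 11]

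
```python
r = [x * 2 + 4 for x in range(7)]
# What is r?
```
Trace:
  x=0
  x=1
  x=2
  x=3
  x=4
  x=5
  x=6
  r=[4, 6, 8, 10, 12, 14, 16]

Final answer: [4, 6, 8, 10, 12, 14, 16]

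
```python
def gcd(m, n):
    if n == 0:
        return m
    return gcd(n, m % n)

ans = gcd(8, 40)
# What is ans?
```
Call trace:
gcd(m=8, n=40)
  gcd(m=40, n=8)
    gcd(m=8, n=0)
    -> return 8
  -> return 8
-> return 8

Final answer: 8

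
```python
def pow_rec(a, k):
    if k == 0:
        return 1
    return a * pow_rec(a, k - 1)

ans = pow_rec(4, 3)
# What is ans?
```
Call trace:
pow_rec(a=4, k=3)
  pow_rec(a=4, k=2)
    pow_rec(a=4, k=1)
      pow_rec(a=4, k=0)
      -> return 1
    -> return 4
  -> return 16
-> return 64

Final answer: 64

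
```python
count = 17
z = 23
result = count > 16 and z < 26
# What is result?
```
Trace:
  count=17
  count=17, z=23
  count=17, z=23, result=True

Final answer: True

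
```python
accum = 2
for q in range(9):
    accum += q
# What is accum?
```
Trace:
  accum=2
  accum=2, q=0
  accum=3, q=1
  accum=5, q=2
  accum=8, q=3
  accum=12, q=4
  accum=17, q=5
  accum=23, q=6
  accum=30, q=7
  accum=38, q=8

Final answer: 38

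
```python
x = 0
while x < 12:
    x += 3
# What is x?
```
Trace:
  x=0
  x=3
  x=6
  x=9
  x=12

Final answer: 12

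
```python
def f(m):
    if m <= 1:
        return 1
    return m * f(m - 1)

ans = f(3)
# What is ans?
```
Call trace:
f(m=3)
  f(m=2)
    f(m=1)
    -> return 1
  -> return 2
-> return 6

Final answer: 6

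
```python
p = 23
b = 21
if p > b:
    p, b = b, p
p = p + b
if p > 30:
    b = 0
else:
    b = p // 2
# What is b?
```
Trace:
  p=23
  p=23, b=21
  p=21, b=23
  p=44, b=23
  p=44, b=0

Final answer: 0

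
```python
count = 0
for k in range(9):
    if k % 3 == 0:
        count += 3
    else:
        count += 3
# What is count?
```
Trace:
  count=0
  count=3, k=0
  count=6, k=1
  count=9, k=2
  count=12, k=3
  count=15, k=4
  count=18, k=5
  count=21, k=6
  count=24, k=7
  count=27, k=8

Final answer: 27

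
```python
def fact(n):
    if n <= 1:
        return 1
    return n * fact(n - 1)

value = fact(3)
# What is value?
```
Call trace:
fact(n=3)
  fact(n=2)
    fact(n=1)
    -> return 1
  -> return 2
-> return 6

Final answer: 6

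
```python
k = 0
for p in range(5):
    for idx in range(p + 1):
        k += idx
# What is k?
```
Trace:
  k=0
  k=0, p=0, idx=0
  k=0, p=1, idx=0
  k=1, p=1, idx=1
  k=1, p=2, idx=0
  k=2, p=2, idx=1
  k=4, p=2, idx=2
  k=4, p=3, idx=0
  k=5, p=3, idx=1
  k=7, p=3, idx=2
  k=10, p=3, idx=3
  k=10, p=4, idx=0
  k=11, p=4, idx=1
  k=13, p=4, idx=2
  k=16, p=4, idx=3
  k=20, p=4, idx=4

Final answer: 20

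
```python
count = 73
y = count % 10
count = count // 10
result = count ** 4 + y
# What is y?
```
Trace:
  count=73
  count=73, y=3
  count=7, y=3
  count=7, y=3, result=2404

Final answer: 3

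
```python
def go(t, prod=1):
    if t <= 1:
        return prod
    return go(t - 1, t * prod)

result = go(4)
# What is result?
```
Call trace:
go(t=4, prod=1)
  go(t=3, prod=4)
    go(t=2, prod=12)
      go(t=1, prod=24)
      -> return 24
    -> return 24
  -> return 24
-> return 24

Final answer: 24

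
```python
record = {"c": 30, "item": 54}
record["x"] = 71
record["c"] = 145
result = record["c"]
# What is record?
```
Trace:
  record={'c': 30, 'item': 54}
  record={'c': 30, 'item': 54, 'x': 71}
  record={'c': 145, 'item': 54, 'x': 71}
  record={'c': 145, 'item': 54, 'x': 71}, result=145

Final answer: {'c': 145, 'item': 54, 'x': 71}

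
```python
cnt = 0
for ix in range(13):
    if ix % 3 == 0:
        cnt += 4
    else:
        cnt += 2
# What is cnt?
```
Trace:
  cnt=0
  cnt=4, ix=0
  cnt=6, ix=1
  cnt=8, ix=2
  cnt=12, ix=3
  cnt=14, ix=4
  cnt=16, ix=5
  cnt=20, ix=6
  cnt=22, ix=7
  cnt=24, ix=8
  cnt=28, ix=9
  cnt=30, ix=10
  cnt=32, ix=11
  cnt=36, ix=12

Final answer: 36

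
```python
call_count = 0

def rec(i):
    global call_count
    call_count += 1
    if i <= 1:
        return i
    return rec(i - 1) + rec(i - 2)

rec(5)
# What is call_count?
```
Call trace (a repeated sub-call is expanded the first time; later identical calls just restate its return value):
rec(i=5)
  rec(i=4)
    rec(i=3)
      rec(i=2)
        rec(i=1)
        -> return 1
        rec(i=0)
        -> return 0
      -> return 1
      rec(i=1)
      -> return 1
    -> return 2
    rec(i=2) -> return 1  (same call as traced above)
  -> return 3
  rec(i=3) -> return 2  (same call as traced above)
-> return 5

call_count is incremented once per call, so count the calls in each subtree. Let C(i) = number of calls made by rec(i).
C(0) = C(1) = 1 (base case, no recursion); C(i) = 1 + C(i - 1) + C(i - 2) otherwise.
C(2) = 1 + C(1) + C(0) = 1 + 1 + 1 = 3
C(3) = 1 + C(2) + C(1) = 1 + 3 + 1 = 5
C(4) = 1 + C(3) + C(2) = 1 + 5 + 3 = 9
C(5) = 1 + C(4) + C(3) = 1 + 9 + 5 = 15
call_count = C(5) = 15

Final answer: 15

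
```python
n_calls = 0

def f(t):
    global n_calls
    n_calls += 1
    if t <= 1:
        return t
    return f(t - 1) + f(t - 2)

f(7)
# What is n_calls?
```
Call trace (a repeated sub-call is expanded the first time; later identical calls just restate its return value):
f(t=7)
  f(t=6)
    f(t=5)
      f(t=4)
        f(t=3)
          f(t=2)
            f(t=1)
            -> return 1
            f(t=0)
            -> return 0
          -> return 1
          f(t=1)
          -> return 1
        -> return 2
        f(t=2) -> return 1  (same call as traced above)
      -> return 3
      f(t=3) -> return 2  (same call as traced above)
    -> return 5
    f(t=4) -> return 3  (same call as traced above)
  -> return 8
  f(t=5) -> return 5  (same call as traced above)
-> return 13

n_calls is incremented once per call, so count the calls in each subtree. Let C(t) = number of calls made by f(t).
C(0) = C(1) = 1 (base case, no recursion); C(t) = 1 + C(t - 1) + C(t - 2) otherwise.
C(2) = 1 + C(1) + C(0) = 1 + 1 + 1 = 3
C(3) = 1 + C(2) + C(1) = 1 + 3 + 1 = 5
C(4) = 1 + C(3) + C(2) = 1 + 5 + 3 = 9
C(5) = 1 + C(4) + C(3) = 1 + 9 + 5 = 15
C(6) = 1 + C(5) + C(4) = 1 + 15 + 9 = 25
C(7) = 1 + C(6) + C(5) = 1 + 25 + 15 = 41
n_calls = C(7) = 41

Final answer: 41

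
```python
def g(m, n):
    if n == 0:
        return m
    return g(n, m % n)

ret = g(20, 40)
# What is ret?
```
Call trace:
g(m=20, n=40)
  g(m=40, n=20)
    g(m=20, n=0)
    -> return 20
  -> return 20
-> return 20

Final answer: 20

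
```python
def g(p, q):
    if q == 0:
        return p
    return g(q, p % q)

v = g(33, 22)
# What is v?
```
Call trace:
g(p=33, q=22)
  g(p=22, q=11)
    g(p=11, q=0)
    -> return 11
  -> return 11
-> return 11

Final answer: 11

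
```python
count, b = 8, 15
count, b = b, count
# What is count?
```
Trace:
  count=8, b=15
  count=15, b=8

Final answer: 15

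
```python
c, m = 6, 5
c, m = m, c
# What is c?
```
Trace:
  c=6, m=5
  c=5, m=6

Final answer: 5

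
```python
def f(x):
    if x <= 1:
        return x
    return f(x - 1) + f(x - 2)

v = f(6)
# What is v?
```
Call trace (a repeated sub-call is expanded the first time; later identical calls just restate its return value):
f(x=6)
  f(x=5)
    f(x=4)
      f(x=3)
        f(x=2)
          f(x=1)
          -> return 1
          f(x=0)
          -> return 0
        -> return 1
        f(x=1)
        -> return 1
      -> return 2
      f(x=2) -> return 1  (same call as traced above)
    -> return 3
    f(x=3) -> return 2  (same call as traced above)
  -> return 5
  f(x=4) -> return 3  (same call as traced above)
-> return 8

Final answer: 8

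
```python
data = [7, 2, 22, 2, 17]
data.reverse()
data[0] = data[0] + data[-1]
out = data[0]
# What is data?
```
Trace:
  data=[7, 2, 22, 2, 17]
  data=[17, 2, 22, 2, 7]
  data=[24, 2, 22, 2, 7]
  data=[24, 2, 22, 2, 7], out=24

Final answer: [24, 2, 22, 2, 7]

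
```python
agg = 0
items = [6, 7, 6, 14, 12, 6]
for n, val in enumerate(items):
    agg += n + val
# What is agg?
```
Trace:
  agg=0
  agg=6, n=0, val=6
  agg=14, n=1, val=7
  agg=22, n=2, val=6
  agg=39, n=3, val=14
  agg=55, n=4, val=12
  agg=66, n=5, val=6

Final answer: 66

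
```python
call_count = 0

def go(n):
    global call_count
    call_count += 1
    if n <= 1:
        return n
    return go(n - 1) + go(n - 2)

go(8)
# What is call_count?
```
Call trace (a repeated sub-call is expanded the first time; later identical calls just restate its return value):
go(n=8)
  go(n=7)
    go(n=6)
      go(n=5)
        go(n=4)
          go(n=3)
            go(n=2)
              go(n=1)
              -> return 1
              go(n=0)
              -> return 0
            -> return 1
            go(n=1)
            -> return 1
          -> return 2
          go(n=2) -> return 1  (same call as traced above)
        -> return 3
        go(n=3) -> return 2  (same call as traced above)
      -> return 5
      go(n=4) -> return 3  (same call as traced above)
    -> return 8
    go(n=5) -> return 5  (same call as traced above)
  -> return 13
  go(n=6) -> return 8  (same call as traced above)
-> return 21

call_count is incremented once per call, so count the calls in each subtree. Let C(n) = number of calls made by go(n).
C(0) = C(1) = 1 (base case, no recursion); C(n) = 1 + C(n - 1) + C(n - 2) otherwise.
C(2) = 1 + C(1) + C(0) = 1 + 1 + 1 = 3
C(3) = 1 + C(2) + C(1) = 1 + 3 + 1 = 5
C(4) = 1 + C(3) + C(2) = 1 + 5 + 3 = 9
C(5) = 1 + C(4) + C(3) = 1 + 9 + 5 = 15
C(6) = 1 + C(5) + C(4) = 1 + 15 + 9 = 25
C(7) = 1 + C(6) + C(5) = 1 + 25 + 15 = 41
C(8) = 1 + C(7) + C(6) = 1 + 41 + 25 = 67
call_count = C(8) = 67

Final answer: 67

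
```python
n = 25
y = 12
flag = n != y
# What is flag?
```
Trace:
  n=25
  n=25, y=12
  n=25, y=12, flag=True

Final answer: True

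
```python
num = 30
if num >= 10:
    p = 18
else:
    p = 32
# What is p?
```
Trace:
  num=30
  num=30, p=18

Final answer: 18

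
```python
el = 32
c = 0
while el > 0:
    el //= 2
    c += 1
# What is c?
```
Trace:
  el=32
  el=32, c=0
  el=16, c=1
  el=8, c=2
  el=4, c=3
  el=2, c=4
  el=1, c=5
  el=0, c=6

Final answer: 6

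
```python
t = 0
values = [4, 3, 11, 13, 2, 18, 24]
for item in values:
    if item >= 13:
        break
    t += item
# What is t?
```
Trace:
  t=0
  t=4, item=4
  t=7, item=3
  t=18, item=11
  t=18, item=13

Final answer: 18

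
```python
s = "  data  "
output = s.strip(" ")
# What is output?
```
Trace:
  s='  data  '
  s='  data  ', output='data'

Final answer: 'data'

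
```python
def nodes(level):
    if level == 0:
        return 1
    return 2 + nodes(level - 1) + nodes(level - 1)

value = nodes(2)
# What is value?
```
Call trace (a repeated sub-call is expanded the first time; later identical calls just restate its return value):
nodes(level=2)
  nodes(level=1)
    nodes(level=0)
    -> return 1
    nodes(level=0)
    -> return 1
  -> return 4
  nodes(level=1) -> return 4  (same call as traced above)
-> return 10

Final answer: 10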